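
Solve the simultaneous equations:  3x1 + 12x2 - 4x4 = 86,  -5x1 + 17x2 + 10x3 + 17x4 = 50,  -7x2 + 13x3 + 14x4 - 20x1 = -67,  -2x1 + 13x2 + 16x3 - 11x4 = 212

Row-reduce the augmented matrix:
R1 ← R1 / (3).
R2 ← R2 + 5·R1.
R3 ← R3 + 20·R1.
R4 ← R4 + 2·R1.
R2 ← R2 / (37).
R1 ← R1 − 4·R2.
R3 ← R3 − 73·R2.
R4 ← R4 − 21·R2.
R3 ← R3 / (-249/37).
R1 ← R1 + 40/37·R3.
R2 ← R2 − 10/37·R3.
R4 ← R4 − 382/37·R3.
R4 ← R4 / (-5830/83).
R1 ← R1 − 712/249·R4.
R2 ← R2 + 87/83·R4.
R3 ← R3 − 1223/249·R4.
Reading off the reduced rows gives x1 = 2, x2 = 5, x3 = 6, x4 = -5.

x1 = 2, x2 = 5, x3 = 6, x4 = -5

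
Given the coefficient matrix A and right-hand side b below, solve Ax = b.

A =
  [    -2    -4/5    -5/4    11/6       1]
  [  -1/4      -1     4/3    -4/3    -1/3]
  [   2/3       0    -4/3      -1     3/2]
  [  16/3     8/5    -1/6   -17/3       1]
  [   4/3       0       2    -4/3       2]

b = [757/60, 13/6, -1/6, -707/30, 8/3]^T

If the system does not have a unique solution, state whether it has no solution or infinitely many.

no solution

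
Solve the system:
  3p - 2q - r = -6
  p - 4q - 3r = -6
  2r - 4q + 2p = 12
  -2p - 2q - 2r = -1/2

no solution

Row-reduce:
R1 ← R1 / (3).
R2 ← R2 − 1·R1.
R3 ← R3 − 2·R1.
R4 ← R4 + 2·R1.
R2 ← R2 / (-10/3).
R1 ← R1 + 2/3·R2.
R3 ← R3 + 8/3·R2.
R4 ← R4 + 10/3·R2.
R3 ← R3 / (24/5).
R1 ← R1 − 1/5·R3.
R2 ← R2 − 4/5·R3.
Row 4 reduces to 0 = -1/2, a contradiction. The system is inconsistent.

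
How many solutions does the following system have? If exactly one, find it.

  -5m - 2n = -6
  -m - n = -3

Row-reduce the augmented matrix:
R1 ← R1 / (-5).
R2 ← R2 + 1·R1.
R2 ← R2 / (-3/5).
R1 ← R1 − 2/5·R2.
Reading off the reduced rows gives m = 0, n = 3.

m = 0, n = 3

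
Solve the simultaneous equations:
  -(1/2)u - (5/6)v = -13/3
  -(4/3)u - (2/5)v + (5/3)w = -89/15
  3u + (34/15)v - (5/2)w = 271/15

Row-reduce:
R1 ← R1 / (-1/2).
R2 ← R2 + 4/3·R1.
R3 ← R3 − 3·R1.
R2 ← R2 / (82/45).
R1 ← R1 − 5/3·R2.
R3 ← R3 + 41/15·R2.
Row 3 reduces to 0 = 1/2, a contradiction. The system is inconsistent.

no solution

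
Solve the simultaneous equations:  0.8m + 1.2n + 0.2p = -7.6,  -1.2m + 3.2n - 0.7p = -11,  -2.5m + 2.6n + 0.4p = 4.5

m = -5, n = -4, p = 6

Row-reduce the augmented matrix:
R1 ← R1 / (4/5).
R2 ← R2 + 6/5·R1.
R3 ← R3 + 5/2·R1.
R2 ← R2 / (5).
R1 ← R1 − 3/2·R2.
R3 ← R3 − 127/20·R2.
R3 ← R3 / (1533/1000).
R1 ← R1 − 37/100·R3.
R2 ← R2 + 2/25·R3.
Reading off the reduced rows gives m = -5, n = -4, p = 6.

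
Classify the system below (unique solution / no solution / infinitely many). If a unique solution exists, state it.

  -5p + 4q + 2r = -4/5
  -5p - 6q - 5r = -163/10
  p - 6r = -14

p = 1, q = -1/5, r = 5/2

Row-reduce the augmented matrix:
R1 ← R1 / (-5).
R2 ← R2 + 5·R1.
R3 ← R3 − 1·R1.
R2 ← R2 / (-10).
R1 ← R1 + 4/5·R2.
R3 ← R3 − 4/5·R2.
R3 ← R3 / (-154/25).
R1 ← R1 − 4/25·R3.
R2 ← R2 − 7/10·R3.
Reading off the reduced rows gives p = 1, q = -1/5, r = 5/2.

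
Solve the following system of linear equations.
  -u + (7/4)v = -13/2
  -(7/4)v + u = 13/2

infinitely many solutions

Row-reduce:
R1 ← R1 / (-1).
R2 ← R2 − 1·R1.
Rank is 1 with 2 unknowns, leaving v free.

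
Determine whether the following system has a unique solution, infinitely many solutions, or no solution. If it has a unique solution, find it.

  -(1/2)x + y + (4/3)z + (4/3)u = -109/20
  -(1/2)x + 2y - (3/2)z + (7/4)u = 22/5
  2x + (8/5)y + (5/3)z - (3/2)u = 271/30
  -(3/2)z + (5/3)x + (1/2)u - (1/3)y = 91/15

x = 5/2, y = 3, z = -14/5, u = -13/5

Row-reduce the augmented matrix:
R1 ← R1 / (-1/2).
R2 ← R2 + 1/2·R1.
R3 ← R3 − 2·R1.
R4 ← R4 − 5/3·R1.
R1 ← R1 + 2·R2.
R3 ← R3 − 28/5·R2.
R4 ← R4 − 3·R2.
R3 ← R3 / (343/15).
R1 ← R1 + 25/3·R3.
R2 ← R2 + 17/6·R3.
R4 ← R4 − 103/9·R3.
R4 ← R4 / (36349/12348).
R1 ← R1 + 1324/1029·R4.
R2 ← R2 − 620/1029·R4.
R3 ← R3 − 45/686·R4.
Reading off the reduced rows gives x = 5/2, y = 3, z = -14/5, u = -13/5.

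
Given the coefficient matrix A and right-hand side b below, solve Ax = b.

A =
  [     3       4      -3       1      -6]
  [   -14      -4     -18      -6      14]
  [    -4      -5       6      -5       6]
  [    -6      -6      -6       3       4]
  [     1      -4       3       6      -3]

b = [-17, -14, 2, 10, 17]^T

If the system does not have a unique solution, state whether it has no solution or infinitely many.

infinitely many solutions

Row-reduce:
R1 ← R1 / (3).
R2 ← R2 + 14·R1.
R3 ← R3 + 4·R1.
R4 ← R4 + 6·R1.
R5 ← R5 − 1·R1.
R2 ← R2 / (44/3).
R1 ← R1 − 4/3·R2.
R3 ← R3 − 1/3·R2.
R4 ← R4 − 2·R2.
R5 ← R5 + 16/3·R2.
R3 ← R3 / (30/11).
R1 ← R1 − 21/11·R3.
R2 ← R2 + 24/11·R3.
R4 ← R4 + 84/11·R3.
R5 ← R5 + 84/11·R3.
R4 ← R4 / (-5).
R1 ← R1 − 3·R4.
R2 ← R2 + 3·R4.
R3 ← R3 + 4/3·R4.
R5 ← R5 + 5·R4.
Rank is 4 with 5 unknowns, leaving x_5 free.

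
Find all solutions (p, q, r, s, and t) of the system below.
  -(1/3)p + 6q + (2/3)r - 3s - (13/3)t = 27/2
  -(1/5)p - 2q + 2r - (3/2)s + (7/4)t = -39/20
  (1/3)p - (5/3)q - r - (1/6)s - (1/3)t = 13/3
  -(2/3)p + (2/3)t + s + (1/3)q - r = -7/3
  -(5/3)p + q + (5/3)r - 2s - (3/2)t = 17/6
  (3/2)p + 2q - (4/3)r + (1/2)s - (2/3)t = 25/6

Row-reduce:
R1 ← R1 / (-1/3).
R2 ← R2 + 1/5·R1.
R3 ← R3 − 1/3·R1.
R4 ← R4 + 2/3·R1.
R5 ← R5 + 5/3·R1.
R6 ← R6 − 3/2·R1.
R2 ← R2 / (-28/5).
R1 ← R1 + 18·R2.
R3 ← R3 − 13/3·R2.
R4 ← R4 + 35/3·R2.
R5 ← R5 + 29·R2.
R6 ← R6 − 29·R2.
R3 ← R3 / (19/21).
R1 ← R1 + 50/7·R3.
R2 ← R2 + 2/7·R3.
R4 ← R4 + 17/3·R3.
R5 ← R5 + 209/21·R3.
R6 ← R6 − 209/21·R3.
R4 ← R4 / (-2737/228).
R1 ← R1 + 575/38·R4.
R2 ← R2 + 149/152·R4.
R3 ← R3 + 493/152·R4.
R5 ← R5 + 125/6·R4.
R6 ← R6 − 125/6·R4.
R5 ← R5 / (-14075/4692).
R1 ← R1 + 45/34·R5.
R2 ← R2 + 1703/3128·R5.
R3 ← R3 − 127/184·R5.
R4 ← R4 − 513/782·R5.
R6 ← R6 − 14075/4692·R5.
Row 6 reduces to 0 = 1/4, a contradiction. The system is inconsistent.

no solution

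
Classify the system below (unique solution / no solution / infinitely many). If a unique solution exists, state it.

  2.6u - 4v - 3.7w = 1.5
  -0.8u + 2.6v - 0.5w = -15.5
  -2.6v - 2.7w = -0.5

u = 0, v = -5, w = 5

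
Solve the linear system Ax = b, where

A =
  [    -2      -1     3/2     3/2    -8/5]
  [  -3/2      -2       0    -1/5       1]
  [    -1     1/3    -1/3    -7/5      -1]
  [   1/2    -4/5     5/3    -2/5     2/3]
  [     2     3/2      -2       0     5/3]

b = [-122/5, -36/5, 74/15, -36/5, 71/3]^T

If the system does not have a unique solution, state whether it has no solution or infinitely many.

Row-reduce the augmented matrix:
R1 ← R1 / (-2).
R2 ← R2 + 3/2·R1.
R3 ← R3 + 1·R1.
R4 ← R4 − 1/2·R1.
R5 ← R5 − 2·R1.
R2 ← R2 / (-5/4).
R1 ← R1 − 1/2·R2.
R3 ← R3 − 5/6·R2.
R4 ← R4 + 21/20·R2.
R5 ← R5 − 1/2·R2.
R3 ← R3 / (-11/6).
R1 ← R1 + 6/5·R3.
R2 ← R2 − 9/10·R3.
R4 ← R4 − 224/75·R3.
R5 ← R5 + 19/20·R3.
R4 ← R4 / (-15896/4125).
R1 ← R1 − 194/275·R4.
R2 ← R2 + 118/275·R4.
R3 ← R3 − 91/55·R4.
R5 ← R5 − 699/275·R4.
R5 ← R5 / (29011/47688).
R1 ← R1 − 37323/39740·R5.
R2 ← R2 + 9473/7948·R5.
R3 ← R3 + 38459/79480·R5.
R4 ← R4 + 1989/15896·R5.
Reading off the reduced rows gives x_1 = 0, x_2 = 6, x_3 = -4, x_4 = -4, x_5 = 4.

x_1 = 0, x_2 = 6, x_3 = -4, x_4 = -4, x_5 = 4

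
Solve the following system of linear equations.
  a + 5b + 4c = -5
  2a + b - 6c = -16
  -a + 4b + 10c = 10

Row-reduce:
R2 ← R2 − 2·R1.
R3 ← R3 + 1·R1.
R2 ← R2 / (-9).
R1 ← R1 − 5·R2.
R3 ← R3 − 9·R2.
Row 3 reduces to 0 = -1, a contradiction. The system is inconsistent.

no solution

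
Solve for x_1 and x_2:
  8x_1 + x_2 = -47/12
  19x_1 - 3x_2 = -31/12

Row-reduce the augmented matrix:
R1 ← R1 / (8).
R2 ← R2 − 19·R1.
R2 ← R2 / (-43/8).
R1 ← R1 − 1/8·R2.
Reading off the reduced rows gives x_1 = -1/3, x_2 = -5/4.

x_1 = -1/3, x_2 = -5/4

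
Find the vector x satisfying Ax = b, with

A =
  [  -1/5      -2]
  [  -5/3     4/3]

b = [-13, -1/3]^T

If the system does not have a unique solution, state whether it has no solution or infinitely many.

Row-reduce the augmented matrix:
R1 ← R1 / (-1/5).
R2 ← R2 + 5/3·R1.
R2 ← R2 / (18).
R1 ← R1 − 10·R2.
Reading off the reduced rows gives x_1 = 5, x_2 = 6.

x_1 = 5, x_2 = 6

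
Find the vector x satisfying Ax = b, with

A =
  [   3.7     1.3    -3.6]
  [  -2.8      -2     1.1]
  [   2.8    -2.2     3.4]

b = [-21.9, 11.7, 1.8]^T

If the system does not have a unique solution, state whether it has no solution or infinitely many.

Row-reduce the augmented matrix:
R1 ← R1 / (37/10).
R2 ← R2 + 14/5·R1.
R3 ← R3 − 14/5·R1.
R2 ← R2 / (-188/185).
R1 ← R1 − 13/37·R2.
R3 ← R3 + 589/185·R2.
R3 ← R3 / (21081/1880).
R1 ← R1 + 577/376·R3.
R2 ← R2 − 601/376·R3.
Reading off the reduced rows gives x_1 = -3, x_2 = 0, x_3 = 3.

x_1 = -3, x_2 = 0, x_3 = 3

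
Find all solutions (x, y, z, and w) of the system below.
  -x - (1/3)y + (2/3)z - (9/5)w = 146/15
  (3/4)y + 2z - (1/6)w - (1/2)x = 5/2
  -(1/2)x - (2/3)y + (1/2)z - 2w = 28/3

infinitely many solutions

Row-reduce:
R1 ← R1 / (-1).
R2 ← R2 + 1/2·R1.
R3 ← R3 + 1/2·R1.
R2 ← R2 / (11/12).
R1 ← R1 − 1/3·R2.
R3 ← R3 + 1/2·R2.
R3 ← R3 / (71/66).
R1 ← R1 + 14/11·R3.
R2 ← R2 − 20/11·R3.
Rank is 3 with 4 unknowns, leaving w free.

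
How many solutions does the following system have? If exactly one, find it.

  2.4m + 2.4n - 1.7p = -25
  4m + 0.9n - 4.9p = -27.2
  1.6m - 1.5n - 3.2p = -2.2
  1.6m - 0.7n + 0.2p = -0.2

m = -3, n = -6, p = 2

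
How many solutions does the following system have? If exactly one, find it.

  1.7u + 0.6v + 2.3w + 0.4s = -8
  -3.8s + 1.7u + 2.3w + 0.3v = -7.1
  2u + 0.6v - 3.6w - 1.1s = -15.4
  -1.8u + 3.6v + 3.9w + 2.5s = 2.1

u = -5, v = -3, w = 1, s = 0

Row-reduce the augmented matrix:
R1 ← R1 / (17/10).
R2 ← R2 − 17/10·R1.
R3 ← R3 − 2·R1.
R4 ← R4 + 9/5·R1.
R2 ← R2 / (-3/10).
R1 ← R1 − 6/17·R2.
R3 ← R3 + 9/85·R2.
R4 ← R4 − 72/17·R2.
R3 ← R3 / (-536/85).
R1 ← R1 − 23/17·R3.
R4 ← R4 − 1077/170·R3.
R4 ← R4 / (-605243/10720).
R1 ← R1 + 5065/1072·R4.
R2 ← R2 − 14·R4.
R3 ← R3 − 15/1072·R4.
Reading off the reduced rows gives u = -5, v = -3, w = 1, s = 0.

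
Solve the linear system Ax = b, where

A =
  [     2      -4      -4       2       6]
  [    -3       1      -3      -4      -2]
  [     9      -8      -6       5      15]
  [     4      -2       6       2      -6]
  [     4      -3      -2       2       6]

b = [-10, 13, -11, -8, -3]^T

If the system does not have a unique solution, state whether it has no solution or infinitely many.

Row-reduce:
R1 ← R1 / (2).
R2 ← R2 + 3·R1.
R3 ← R3 − 9·R1.
R4 ← R4 − 4·R1.
R5 ← R5 − 4·R1.
R2 ← R2 / (-5).
R1 ← R1 + 2·R2.
R3 ← R3 − 10·R2.
R4 ← R4 − 6·R2.
R5 ← R5 − 5·R2.
R3 ← R3 / (-6).
R1 ← R1 − 8/5·R3.
R2 ← R2 − 9/5·R3.
R4 ← R4 − 16/5·R3.
R5 ← R5 + 3·R3.
R4 ← R4 / (-32/5).
R1 ← R1 + 1/5·R4.
R2 ← R2 + 8/5·R4.
R3 ← R3 − 1·R4.
Rank is 4 with 5 unknowns, leaving x_5 free.

infinitely many solutions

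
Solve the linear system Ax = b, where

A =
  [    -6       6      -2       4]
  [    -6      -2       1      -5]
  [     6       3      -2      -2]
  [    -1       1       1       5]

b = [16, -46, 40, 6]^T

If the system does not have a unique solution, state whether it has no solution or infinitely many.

Row-reduce the augmented matrix:
R1 ← R1 / (-6).
R2 ← R2 + 6·R1.
R3 ← R3 − 6·R1.
R4 ← R4 + 1·R1.
R2 ← R2 / (-8).
R1 ← R1 + 1·R2.
R3 ← R3 − 9·R2.
R3 ← R3 / (-5/8).
R1 ← R1 + 1/24·R3.
R2 ← R2 + 3/8·R3.
R4 ← R4 − 4/3·R3.
R4 ← R4 / (-13).
R1 ← R1 − 1·R4.
R2 ← R2 − 6·R4.
R3 ← R3 − 13·R4.
Reading off the reduced rows gives x_1 = 4, x_2 = 4, x_3 = -4, x_4 = 2.

x_1 = 4, x_2 = 4, x_3 = -4, x_4 = 2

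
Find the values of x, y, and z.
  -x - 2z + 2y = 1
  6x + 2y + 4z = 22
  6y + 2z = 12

Row-reduce the augmented matrix:
R1 ← R1 / (-1).
R2 ← R2 − 6·R1.
R2 ← R2 / (14).
R1 ← R1 + 2·R2.
R3 ← R3 − 6·R2.
R3 ← R3 / (38/7).
R1 ← R1 − 6/7·R3.
R2 ← R2 + 4/7·R3.
Reading off the reduced rows gives x = 3, y = 2, z = 0.

x = 3, y = 2, z = 0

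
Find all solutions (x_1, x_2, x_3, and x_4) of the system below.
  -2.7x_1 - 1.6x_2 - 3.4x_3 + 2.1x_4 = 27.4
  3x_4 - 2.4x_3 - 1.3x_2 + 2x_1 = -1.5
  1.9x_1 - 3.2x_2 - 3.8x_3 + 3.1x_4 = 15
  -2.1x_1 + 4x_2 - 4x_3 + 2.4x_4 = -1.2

Row-reduce the augmented matrix:
R1 ← R1 / (-27/10).
R2 ← R2 − 2·R1.
R3 ← R3 − 19/10·R1.
R4 ← R4 + 21/10·R1.
R2 ← R2 / (-671/270).
R1 ← R1 − 16/27·R2.
R3 ← R3 + 584/135·R2.
R4 ← R4 − 236/45·R2.
R3 ← R3 / (7948/3355).
R1 ← R1 − 58/671·R3.
R2 ← R2 − 1328/671·R3.
R4 ← R4 + 39371/3355·R3.
R4 ← R4 / (-61838/9935).
R1 ← R1 − 856/1987·R4.
R2 ← R2 − 1922/1987·R4.
R3 ← R3 + 5623/3974·R4.
Reading off the reduced rows gives x_1 = -4, x_2 = -5, x_3 = -5, x_4 = -4.

x_1 = -4, x_2 = -5, x_3 = -5, x_4 = -4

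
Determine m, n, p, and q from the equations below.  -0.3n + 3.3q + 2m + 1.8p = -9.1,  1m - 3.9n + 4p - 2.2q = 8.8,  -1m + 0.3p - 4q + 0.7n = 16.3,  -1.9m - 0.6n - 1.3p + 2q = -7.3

Row-reduce the augmented matrix:
R1 ← R1 / (2).
R2 ← R2 − 1·R1.
R3 ← R3 + 1·R1.
R4 ← R4 + 19/10·R1.
R2 ← R2 / (-15/4).
R1 ← R1 + 3/20·R2.
R3 ← R3 − 11/20·R2.
R4 ← R4 + 177/200·R2.
R3 ← R3 / (1241/750).
R1 ← R1 − 97/125·R3.
R2 ← R2 + 62/75·R3.
R4 ← R4 + 201/625·R3.
R4 ← R4 / (679709/124100).
R1 ← R1 − 39351/12410·R4.
R2 ← R2 + 533/1241·R4.
R3 ← R3 + 2186/1241·R4.
Reading off the reduced rows gives m = -2, n = 2, p = 3, q = -3.

m = -2, n = 2, p = 3, q = -3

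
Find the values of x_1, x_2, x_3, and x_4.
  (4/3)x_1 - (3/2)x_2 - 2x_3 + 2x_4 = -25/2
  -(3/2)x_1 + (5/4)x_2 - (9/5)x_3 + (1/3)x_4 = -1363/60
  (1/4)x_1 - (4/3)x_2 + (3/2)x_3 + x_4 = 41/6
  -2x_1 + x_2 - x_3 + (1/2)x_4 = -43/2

Row-reduce the augmented matrix:
R1 ← R1 / (4/3).
R2 ← R2 + 3/2·R1.
R3 ← R3 − 1/4·R1.
R4 ← R4 + 2·R1.
R2 ← R2 / (-7/16).
R1 ← R1 + 9/8·R2.
R3 ← R3 + 101/96·R2.
R4 ← R4 + 5/4·R2.
R3 ← R3 / (813/70).
R1 ← R1 − 312/35·R3.
R2 ← R2 − 324/35·R3.
R4 ← R4 − 53/7·R3.
R4 ← R4 / (-3491/14634).
R1 ← R1 + 2084/2439·R4.
R2 ← R2 + 1180/813·R4.
R3 ← R3 + 3520/7317·R4.
Reading off the reduced rows gives x_1 = 6, x_2 = -1, x_3 = 6, x_4 = -5.

x_1 = 6, x_2 = -1, x_3 = 6, x_4 = -5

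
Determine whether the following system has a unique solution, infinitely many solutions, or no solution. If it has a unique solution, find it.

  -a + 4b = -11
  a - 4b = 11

infinitely many solutions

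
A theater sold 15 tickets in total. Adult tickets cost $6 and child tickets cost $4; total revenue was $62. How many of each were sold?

adult tickets: 1, child tickets: 14

Let a = adult tickets, c = child tickets.
  a + c = 15
  6a + 4c = 62
From equation 1: a = 15 − c.
Substitute into equation 2 and solve: c = 14.
Then a = 1.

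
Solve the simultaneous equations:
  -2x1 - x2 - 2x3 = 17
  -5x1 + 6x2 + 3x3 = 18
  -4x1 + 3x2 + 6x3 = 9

x1 = -6, x2 = -1, x3 = -2

Row-reduce the augmented matrix:
R1 ← R1 / (-2).
R2 ← R2 + 5·R1.
R3 ← R3 + 4·R1.
R2 ← R2 / (17/2).
R1 ← R1 − 1/2·R2.
R3 ← R3 − 5·R2.
R3 ← R3 / (90/17).
R1 ← R1 − 9/17·R3.
R2 ← R2 − 16/17·R3.
Reading off the reduced rows gives x1 = -6, x2 = -1, x3 = -2.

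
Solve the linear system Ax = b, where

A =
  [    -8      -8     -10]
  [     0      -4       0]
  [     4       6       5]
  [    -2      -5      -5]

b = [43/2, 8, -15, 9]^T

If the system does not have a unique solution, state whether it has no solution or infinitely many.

no solution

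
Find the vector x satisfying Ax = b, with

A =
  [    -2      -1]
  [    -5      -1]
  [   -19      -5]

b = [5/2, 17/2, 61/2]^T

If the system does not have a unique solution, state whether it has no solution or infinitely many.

Row-reduce the augmented matrix:
R1 ← R1 / (-2).
R2 ← R2 + 5·R1.
R3 ← R3 + 19·R1.
R2 ← R2 / (3/2).
R1 ← R1 − 1/2·R2.
R3 ← R3 − 9/2·R2.
R3 reduces to 0 = 0, so the extra equation is consistent.
Reading off the reduced rows gives x_1 = -2, x_2 = 3/2.

x_1 = -2, x_2 = 3/2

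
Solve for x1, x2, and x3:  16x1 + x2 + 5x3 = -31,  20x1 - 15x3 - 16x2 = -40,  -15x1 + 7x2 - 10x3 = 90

x1 = -1, x2 = 5, x3 = -4

Row-reduce the augmented matrix:
R1 ← R1 / (16).
R2 ← R2 − 20·R1.
R3 ← R3 + 15·R1.
R2 ← R2 / (-69/4).
R1 ← R1 − 1/16·R2.
R3 ← R3 − 127/16·R2.
R3 ← R3 / (-4165/276).
R1 ← R1 − 65/276·R3.
R2 ← R2 − 85/69·R3.
Reading off the reduced rows gives x1 = -1, x2 = 5, x3 = -4.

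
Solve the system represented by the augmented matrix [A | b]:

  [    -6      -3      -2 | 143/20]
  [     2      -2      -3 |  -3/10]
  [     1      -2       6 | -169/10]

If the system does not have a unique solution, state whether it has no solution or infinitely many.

x_1 = -7/5, x_2 = 7/4, x_3 = -2

Row-reduce the augmented matrix:
R1 ← R1 / (-6).
R2 ← R2 − 2·R1.
R3 ← R3 − 1·R1.
R2 ← R2 / (-3).
R1 ← R1 − 1/2·R2.
R3 ← R3 + 5/2·R2.
R3 ← R3 / (157/18).
R1 ← R1 + 5/18·R3.
R2 ← R2 − 11/9·R3.
Reading off the reduced rows gives x_1 = -7/5, x_2 = 7/4, x_3 = -2.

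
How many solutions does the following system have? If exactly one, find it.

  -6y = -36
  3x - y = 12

From equation 2: y = -12 + 3·x.
Substitute into equation 1 and solve: x = 6.
Then y = 6.

x = 6, y = 6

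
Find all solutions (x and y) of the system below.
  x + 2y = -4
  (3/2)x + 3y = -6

Row-reduce:
R2 ← R2 − 3/2·R1.
Rank is 1 with 2 unknowns, leaving y free.

infinitely many solutions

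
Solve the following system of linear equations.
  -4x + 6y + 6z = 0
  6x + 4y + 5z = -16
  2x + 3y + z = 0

x = -3/2, y = 2, z = -3

Row-reduce the augmented matrix:
R1 ← R1 / (-4).
R2 ← R2 − 6·R1.
R3 ← R3 − 2·R1.
R2 ← R2 / (13).
R1 ← R1 + 3/2·R2.
R3 ← R3 − 6·R2.
R3 ← R3 / (-32/13).
R1 ← R1 − 3/26·R3.
R2 ← R2 − 14/13·R3.
Reading off the reduced rows gives x = -3/2, y = 2, z = -3.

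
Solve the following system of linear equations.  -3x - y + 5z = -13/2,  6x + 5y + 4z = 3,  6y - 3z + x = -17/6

Row-reduce the augmented matrix:
R1 ← R1 / (-3).
R2 ← R2 − 6·R1.
R3 ← R3 − 1·R1.
R2 ← R2 / (3).
R1 ← R1 − 1/3·R2.
R3 ← R3 − 17/3·R2.
R3 ← R3 / (-250/9).
R1 ← R1 + 29/9·R3.
R2 ← R2 − 14/3·R3.
Reading off the reduced rows gives x = 5/3, y = -1, z = -1/2.

x = 5/3, y = -1, z = -1/2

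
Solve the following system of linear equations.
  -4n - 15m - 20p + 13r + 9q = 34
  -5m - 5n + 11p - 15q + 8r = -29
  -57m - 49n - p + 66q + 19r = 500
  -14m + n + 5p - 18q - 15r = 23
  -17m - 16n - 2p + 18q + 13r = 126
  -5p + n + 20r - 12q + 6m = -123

Row-reduce:
R1 ← R1 / (-15).
R2 ← R2 + 5·R1.
R3 ← R3 + 57·R1.
R4 ← R4 + 14·R1.
R5 ← R5 + 17·R1.
R6 ← R6 − 6·R1.
R2 ← R2 / (-11/3).
R1 ← R1 − 4/15·R2.
R3 ← R3 + 169/5·R2.
R4 ← R4 − 71/15·R2.
R5 ← R5 + 172/15·R2.
R6 ← R6 + 3/5·R2.
R3 ← R3 / (-4832/55).
R1 ← R1 − 144/55·R3.
R2 ← R2 + 53/11·R3.
R4 ← R4 − 2556/55·R3.
R5 ← R5 + 1902/55·R3.
R6 ← R6 + 874/55·R3.
R4 ← R4 / (66387/1208).
R1 ← R1 − 1203/302·R4.
R2 ← R2 + 28677/4832·R4.
R3 ← R3 + 10875/4832·R4.
R5 ← R5 + 33195/2416·R4.
R6 ← R6 + 99585/2416·R4.
R5 ← R5 / (-44698/22129).
R1 ← R1 − 34786/22129·R5.
R2 ← R2 + 157803/44258·R5.
R3 ← R3 + 69811/44258·R5.
R4 ← R4 + 68083/66387·R5.
R6 ← R6 + 134094/22129·R5.
Row 6 reduces to 0 = -1, a contradiction. The system is inconsistent.

no solution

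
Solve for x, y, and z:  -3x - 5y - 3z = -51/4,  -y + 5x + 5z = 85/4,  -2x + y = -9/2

Row-reduce the augmented matrix:
R1 ← R1 / (-3).
R2 ← R2 − 5·R1.
R3 ← R3 + 2·R1.
R2 ← R2 / (-28/3).
R1 ← R1 − 5/3·R2.
R3 ← R3 − 13/3·R2.
R3 ← R3 / (2).
R1 ← R1 − 1·R3.
Reading off the reduced rows gives x = 9/4, y = 0, z = 2.

x = 9/4, y = 0, z = 2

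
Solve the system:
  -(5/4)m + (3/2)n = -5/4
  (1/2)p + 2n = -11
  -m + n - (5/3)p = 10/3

Row-reduce the augmented matrix:
R1 ← R1 / (-5/4).
R3 ← R3 + 1·R1.
R2 ← R2 / (2).
R1 ← R1 + 6/5·R2.
R3 ← R3 + 1/5·R2.
R3 ← R3 / (-97/60).
R1 ← R1 − 3/10·R3.
R2 ← R2 − 1/4·R3.
Reading off the reduced rows gives m = -5, n = -5, p = -2.

m = -5, n = -5, p = -2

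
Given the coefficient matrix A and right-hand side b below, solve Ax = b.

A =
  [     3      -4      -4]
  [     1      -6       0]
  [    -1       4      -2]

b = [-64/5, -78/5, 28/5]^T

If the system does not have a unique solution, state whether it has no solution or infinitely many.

x_1 = 12/5, x_2 = 3, x_3 = 2

Row-reduce the augmented matrix:
R1 ← R1 / (3).
R2 ← R2 − 1·R1.
R3 ← R3 + 1·R1.
R2 ← R2 / (-14/3).
R1 ← R1 + 4/3·R2.
R3 ← R3 − 8/3·R2.
R3 ← R3 / (-18/7).
R1 ← R1 + 12/7·R3.
R2 ← R2 + 2/7·R3.
Reading off the reduced rows gives x_1 = 12/5, x_2 = 3, x_3 = 2.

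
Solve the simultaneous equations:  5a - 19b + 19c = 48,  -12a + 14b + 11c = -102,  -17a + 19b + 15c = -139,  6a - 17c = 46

no solution

Row-reduce:
R1 ← R1 / (5).
R2 ← R2 + 12·R1.
R3 ← R3 + 17·R1.
R4 ← R4 − 6·R1.
R2 ← R2 / (-158/5).
R1 ← R1 + 19/5·R2.
R3 ← R3 + 228/5·R2.
R4 ← R4 − 114/5·R2.
R3 ← R3 / (-164/79).
R1 ← R1 + 475/158·R3.
R2 ← R2 + 283/158·R3.
R4 ← R4 − 82/79·R3.
Row 4 reduces to 0 = 1/2, a contradiction. The system is inconsistent.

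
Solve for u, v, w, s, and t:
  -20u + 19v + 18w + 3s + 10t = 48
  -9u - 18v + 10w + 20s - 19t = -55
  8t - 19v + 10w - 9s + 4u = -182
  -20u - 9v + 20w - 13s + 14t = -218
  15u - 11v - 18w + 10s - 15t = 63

u = 2, v = 6, w = -3, s = 6, t = 1

Row-reduce the augmented matrix:
R1 ← R1 / (-20).
R2 ← R2 + 9·R1.
R3 ← R3 − 4·R1.
R4 ← R4 + 20·R1.
R5 ← R5 − 15·R1.
R2 ← R2 / (-531/20).
R1 ← R1 + 19/20·R2.
R3 ← R3 + 76/5·R2.
R4 ← R4 + 28·R2.
R5 ← R5 − 13/4·R2.
R3 ← R3 / (6644/531).
R1 ← R1 + 514/531·R3.
R2 ← R2 + 38/531·R3.
R4 ← R4 + 2/531·R3.
R5 ← R5 + 2266/531·R3.
R4 ← R4 / (-59255/1661).
R1 ← R1 + 3809/1661·R4.
R2 ← R2 + 1348/1661·R4.
R3 ← R3 + 5065/3322·R4.
R5 ← R5 − 1212/151·R4.
R5 ← R5 / (242957/59255).
R1 ← R1 − 18051/59255·R5.
R2 ← R2 − 21587/59255·R5.
R3 ← R3 − 7632/11851·R5.
R4 ← R4 + 47821/59255·R5.
Reading off the reduced rows gives u = 2, v = 6, w = -3, s = 6, t = 1.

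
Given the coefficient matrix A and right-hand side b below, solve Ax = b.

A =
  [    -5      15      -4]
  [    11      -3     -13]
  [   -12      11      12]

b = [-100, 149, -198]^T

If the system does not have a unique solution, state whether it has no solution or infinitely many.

x_1 = 6, x_2 = -6, x_3 = -5

Row-reduce the augmented matrix:
R1 ← R1 / (-5).
R2 ← R2 − 11·R1.
R3 ← R3 + 12·R1.
R2 ← R2 / (30).
R1 ← R1 + 3·R2.
R3 ← R3 + 25·R2.
R3 ← R3 / (103/30).
R1 ← R1 + 69/50·R3.
R2 ← R2 + 109/150·R3.
Reading off the reduced rows gives x_1 = 6, x_2 = -6, x_3 = -5.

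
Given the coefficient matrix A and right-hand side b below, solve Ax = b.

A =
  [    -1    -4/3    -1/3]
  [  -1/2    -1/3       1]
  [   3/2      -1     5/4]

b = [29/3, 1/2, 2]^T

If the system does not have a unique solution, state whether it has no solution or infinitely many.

x_1 = -1, x_2 = -6, x_3 = -2

Row-reduce the augmented matrix:
R1 ← R1 / (-1).
R2 ← R2 + 1/2·R1.
R3 ← R3 − 3/2·R1.
R2 ← R2 / (1/3).
R1 ← R1 − 4/3·R2.
R3 ← R3 + 3·R2.
R3 ← R3 / (45/4).
R1 ← R1 + 13/3·R3.
R2 ← R2 − 7/2·R3.
Reading off the reduced rows gives x_1 = -1, x_2 = -6, x_3 = -2.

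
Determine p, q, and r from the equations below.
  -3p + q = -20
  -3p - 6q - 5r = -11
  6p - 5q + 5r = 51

p = 6, q = -2, r = 1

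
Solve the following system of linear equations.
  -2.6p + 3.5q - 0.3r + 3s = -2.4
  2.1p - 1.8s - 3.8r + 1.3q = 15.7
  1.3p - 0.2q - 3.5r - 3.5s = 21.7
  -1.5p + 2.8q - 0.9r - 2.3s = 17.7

Row-reduce the augmented matrix:
R1 ← R1 / (-13/5).
R2 ← R2 − 21/10·R1.
R3 ← R3 − 13/10·R1.
R4 ← R4 + 3/2·R1.
R2 ← R2 / (1073/260).
R1 ← R1 + 35/26·R2.
R3 ← R3 − 31/20·R2.
R4 ← R4 − 203/260·R2.
R3 ← R3 / (-11437/5365).
R1 ← R1 + 1291/1073·R3.
R2 ← R2 + 1051/1073·R3.
R4 ← R4 − 7/185·R3.
R4 ← R4 / (-239508/57185).
R1 ← R1 − 7097/22874·R4.
R2 ← R2 − 26933/22874·R4.
R3 ← R3 − 23971/22874·R4.
Reading off the reduced rows gives p = -2, q = 1, r = -3, s = -4.

p = -2, q = 1, r = -3, s = -4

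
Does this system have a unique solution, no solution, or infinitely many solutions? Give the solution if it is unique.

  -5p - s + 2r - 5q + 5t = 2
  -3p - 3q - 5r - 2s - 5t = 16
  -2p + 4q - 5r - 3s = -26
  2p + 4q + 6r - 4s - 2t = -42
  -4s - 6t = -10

Row-reduce the augmented matrix:
R1 ← R1 / (-5).
R2 ← R2 + 3·R1.
R3 ← R3 + 2·R1.
R4 ← R4 − 2·R1.
Swap R2 and R3.
R2 ← R2 / (6).
R1 ← R1 − 1·R2.
R4 ← R4 − 2·R2.
R3 ← R3 / (-31/5).
R1 ← R1 − 17/30·R3.
R2 ← R2 + 29/30·R3.
R4 ← R4 − 131/15·R3.
R4 ← R4 / (-512/93).
R1 ← R1 − 47/93·R4.
R2 ← R2 + 20/93·R4.
R3 ← R3 − 7/31·R4.
R5 ← R5 + 4·R4.
R5 ← R5 / (109/64).
R1 ← R1 + 607/256·R5.
R2 ← R2 − 85/64·R5.
R3 ← R3 − 219/256·R5.
R4 ← R4 − 493/256·R5.
Reading off the reduced rows gives p = 2, q = -5, r = -2, s = 4, t = -1.

p = 2, q = -5, r = -2, s = 4, t = -1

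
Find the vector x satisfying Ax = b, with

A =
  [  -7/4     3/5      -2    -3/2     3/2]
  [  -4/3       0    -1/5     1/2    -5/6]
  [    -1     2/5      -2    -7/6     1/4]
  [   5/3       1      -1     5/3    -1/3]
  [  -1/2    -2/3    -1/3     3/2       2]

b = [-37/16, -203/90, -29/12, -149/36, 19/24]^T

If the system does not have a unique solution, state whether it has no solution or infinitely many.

Row-reduce the augmented matrix:
R1 ← R1 / (-7/4).
R2 ← R2 + 4/3·R1.
R3 ← R3 + 1·R1.
R4 ← R4 − 5/3·R1.
R5 ← R5 + 1/2·R1.
R2 ← R2 / (-16/35).
R1 ← R1 + 12/35·R2.
R3 ← R3 − 2/35·R2.
R4 ← R4 − 11/7·R2.
R5 ← R5 + 88/105·R2.
R3 ← R3 / (-83/120).
R1 ← R1 − 3/20·R3.
R2 ← R2 + 139/48·R3.
R4 ← R4 − 79/48·R3.
R5 ← R5 + 197/90·R3.
R4 ← R4 / (5615/996).
R1 ← R1 + 33/83·R4.
R2 ← R2 + 3145/996·R4.
R3 ← R3 − 25/166·R4.
R5 ← R5 + 563/747·R4.
R5 ← R5 / (38542/5615).
R1 ← R1 + 592/5615·R5.
R2 ← R2 − 16033/4492·R5.
R3 ← R3 − 6475/4492·R5.
R4 ← R4 + 15399/11230·R5.
Reading off the reduced rows gives x_1 = 3/4, x_2 = -5/2, x_3 = 1, x_4 = -1, x_5 = 2/3.

x_1 = 3/4, x_2 = -5/2, x_3 = 1, x_4 = -1, x_5 = 2/3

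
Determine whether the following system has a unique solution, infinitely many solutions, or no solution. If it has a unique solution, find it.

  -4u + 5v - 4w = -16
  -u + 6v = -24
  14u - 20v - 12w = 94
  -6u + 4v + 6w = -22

no solution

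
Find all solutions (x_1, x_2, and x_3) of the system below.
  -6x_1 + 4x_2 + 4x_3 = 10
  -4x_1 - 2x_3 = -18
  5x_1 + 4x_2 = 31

Row-reduce the augmented matrix:
R1 ← R1 / (-6).
R2 ← R2 + 4·R1.
R3 ← R3 − 5·R1.
R2 ← R2 / (-8/3).
R1 ← R1 + 2/3·R2.
R3 ← R3 − 22/3·R2.
R3 ← R3 / (-19/2).
R1 ← R1 − 1/2·R3.
R2 ← R2 − 7/4·R3.
Reading off the reduced rows gives x_1 = 3, x_2 = 4, x_3 = 3.

x_1 = 3, x_2 = 4, x_3 = 3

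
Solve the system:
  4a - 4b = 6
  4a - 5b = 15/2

a = 0, b = -3/2

Row-reduce the augmented matrix:
R1 ← R1 / (4).
R2 ← R2 − 4·R1.
R2 ← R2 / (-1).
R1 ← R1 + 1·R2.
Reading off the reduced rows gives a = 0, b = -3/2.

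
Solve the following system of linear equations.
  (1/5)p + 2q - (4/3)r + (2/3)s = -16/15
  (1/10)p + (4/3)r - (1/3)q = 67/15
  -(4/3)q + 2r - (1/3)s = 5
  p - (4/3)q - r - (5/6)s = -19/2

infinitely many solutions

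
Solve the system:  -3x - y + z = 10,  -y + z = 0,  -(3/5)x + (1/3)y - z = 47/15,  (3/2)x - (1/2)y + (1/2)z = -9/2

no solution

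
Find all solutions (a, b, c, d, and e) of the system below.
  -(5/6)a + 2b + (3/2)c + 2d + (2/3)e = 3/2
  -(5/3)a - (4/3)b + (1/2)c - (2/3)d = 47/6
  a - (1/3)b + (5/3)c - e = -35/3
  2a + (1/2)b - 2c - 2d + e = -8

infinitely many solutions

Row-reduce:
R1 ← R1 / (-5/6).
R2 ← R2 + 5/3·R1.
R3 ← R3 − 1·R1.
R4 ← R4 − 2·R1.
R2 ← R2 / (-16/3).
R1 ← R1 + 12/5·R2.
R3 ← R3 − 31/15·R2.
R4 ← R4 − 53/10·R2.
R3 ← R3 / (1199/480).
R1 ← R1 + 27/40·R3.
R2 ← R2 − 15/32·R3.
R4 ← R4 + 283/320·R3.
R4 ← R4 / (-1952/1199).
R1 ← R1 + 168/1199·R4.
R2 ← R2 − 916/1199·R4.
R3 ← R3 − 284/1199·R4.
Rank is 4 with 5 unknowns, leaving e free.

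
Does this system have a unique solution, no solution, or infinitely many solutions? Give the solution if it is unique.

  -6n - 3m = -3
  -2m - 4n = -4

no solution

Row-reduce:
R1 ← R1 / (-3).
R2 ← R2 + 2·R1.
Row 2 reduces to 0 = -2, a contradiction. The system is inconsistent.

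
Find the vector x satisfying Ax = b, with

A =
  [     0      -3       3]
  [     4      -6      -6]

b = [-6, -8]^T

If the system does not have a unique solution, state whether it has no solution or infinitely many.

infinitely many solutions

Row-reduce:
Swap R1 and R2.
R1 ← R1 / (4).
R2 ← R2 / (-3).
R1 ← R1 + 3/2·R2.
Rank is 2 with 3 unknowns, leaving x_3 free.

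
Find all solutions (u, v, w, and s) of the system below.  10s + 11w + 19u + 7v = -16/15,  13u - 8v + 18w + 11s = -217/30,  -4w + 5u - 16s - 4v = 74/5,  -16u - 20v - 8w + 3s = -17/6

u = 2/3, v = -1/5, w = -2/3, s = -1/2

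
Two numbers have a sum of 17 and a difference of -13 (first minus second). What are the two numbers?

first number: 2, second number: 15

Let x = first number, y = second number.
  x + y = 17
  x - y = -13
Row-reduce the augmented matrix:
R2 ← R2 − 1·R1.
R2 ← R2 / (-2).
R1 ← R1 − 1·R2.
Reading off the reduced rows gives x = 2, y = 15.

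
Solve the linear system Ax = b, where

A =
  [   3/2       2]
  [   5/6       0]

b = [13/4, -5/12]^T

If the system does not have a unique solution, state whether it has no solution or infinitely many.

x_1 = -1/2, x_2 = 2

Row-reduce the augmented matrix:
R1 ← R1 / (3/2).
R2 ← R2 − 5/6·R1.
R2 ← R2 / (-10/9).
R1 ← R1 − 4/3·R2.
Reading off the reduced rows gives x_1 = -1/2, x_2 = 2.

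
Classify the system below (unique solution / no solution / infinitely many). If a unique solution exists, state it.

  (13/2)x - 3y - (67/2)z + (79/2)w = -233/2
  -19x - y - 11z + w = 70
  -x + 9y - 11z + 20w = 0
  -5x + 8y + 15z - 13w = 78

no solution

Row-reduce:
R1 ← R1 / (13/2).
R2 ← R2 + 19·R1.
R3 ← R3 + 1·R1.
R4 ← R4 + 5·R1.
R2 ← R2 / (-127/13).
R1 ← R1 + 6/13·R2.
R3 ← R3 − 111/13·R2.
R4 ← R4 − 74/13·R2.
R3 ← R3 / (-14142/127).
R1 ← R1 + 1/127·R3.
R2 ← R2 − 1416/127·R3.
R4 ← R4 + 9428/127·R3.
Row 4 reduces to 0 = 1/3, a contradiction. The system is inconsistent.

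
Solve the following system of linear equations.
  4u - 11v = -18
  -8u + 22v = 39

Row-reduce:
R1 ← R1 / (4).
R2 ← R2 + 8·R1.
Row 2 reduces to 0 = 3, a contradiction. The system is inconsistent.

no solution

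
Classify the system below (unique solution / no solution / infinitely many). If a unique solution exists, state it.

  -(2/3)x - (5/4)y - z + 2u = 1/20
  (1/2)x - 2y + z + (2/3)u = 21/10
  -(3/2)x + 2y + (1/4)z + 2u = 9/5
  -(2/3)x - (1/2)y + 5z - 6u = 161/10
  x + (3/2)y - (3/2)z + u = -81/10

x = -3, y = -1, z = 2, u = -3/5

Row-reduce the augmented matrix:
R1 ← R1 / (-2/3).
R2 ← R2 − 1/2·R1.
R3 ← R3 + 3/2·R1.
R4 ← R4 + 2/3·R1.
R5 ← R5 − 1·R1.
R2 ← R2 / (-47/16).
R1 ← R1 − 15/8·R2.
R3 ← R3 − 77/16·R2.
R4 ← R4 − 3/4·R2.
R5 ← R5 + 3/8·R2.
R3 ← R3 / (547/188).
R1 ← R1 − 78/47·R3.
R2 ← R2 + 4/47·R3.
R4 ← R4 − 285/47·R3.
R5 ← R5 + 285/94·R3.
R4 ← R4 / (-5270/547).
R1 ← R1 + 1212/547·R4.
R2 ← R2 + 1160/1641·R4.
R3 ← R3 − 592/1641·R4.
R5 ← R5 − 2635/547·R4.
R5 reduces to 0 = 0, so the extra equation is consistent.
Reading off the reduced rows gives x = -3, y = -1, z = 2, u = -3/5.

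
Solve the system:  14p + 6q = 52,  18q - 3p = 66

p = 2, q = 4

Row-reduce the augmented matrix:
R1 ← R1 / (14).
R2 ← R2 + 3·R1.
R2 ← R2 / (135/7).
R1 ← R1 − 3/7·R2.
Reading off the reduced rows gives p = 2, q = 4.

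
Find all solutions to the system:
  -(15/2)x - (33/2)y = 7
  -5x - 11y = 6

no solution

Row-reduce:
R1 ← R1 / (-15/2).
R2 ← R2 + 5·R1.
Row 2 reduces to 0 = 4/3, a contradiction. The system is inconsistent.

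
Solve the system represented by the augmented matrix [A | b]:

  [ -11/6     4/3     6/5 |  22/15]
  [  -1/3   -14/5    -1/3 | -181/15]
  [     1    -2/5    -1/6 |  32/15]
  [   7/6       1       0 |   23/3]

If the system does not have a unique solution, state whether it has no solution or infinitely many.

no solution

Row-reduce:
R1 ← R1 / (-11/6).
R2 ← R2 + 1/3·R1.
R3 ← R3 − 1·R1.
R4 ← R4 − 7/6·R1.
R2 ← R2 / (-502/165).
R1 ← R1 + 8/11·R2.
R3 ← R3 − 18/55·R2.
R4 ← R4 − 61/33·R2.
R3 ← R3 / (3227/7530).
R1 ← R1 + 656/1255·R3.
R2 ← R2 − 91/502·R3.
R4 ← R4 − 3227/7530·R3.
Row 4 reduces to 0 = -1/2, a contradiction. The system is inconsistent.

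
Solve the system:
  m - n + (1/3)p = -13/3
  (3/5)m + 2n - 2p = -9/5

Row-reduce:
R2 ← R2 − 3/5·R1.
R2 ← R2 / (13/5).
R1 ← R1 + 1·R2.
Rank is 2 with 3 unknowns, leaving p free.

infinitely many solutions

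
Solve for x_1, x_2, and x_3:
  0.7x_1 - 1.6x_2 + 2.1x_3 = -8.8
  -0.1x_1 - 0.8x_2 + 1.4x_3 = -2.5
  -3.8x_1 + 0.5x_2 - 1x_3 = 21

Row-reduce the augmented matrix:
R1 ← R1 / (7/10).
R2 ← R2 + 1/10·R1.
R3 ← R3 + 19/5·R1.
R2 ← R2 / (-36/35).
R1 ← R1 + 16/7·R2.
R3 ← R3 + 573/70·R2.
R3 ← R3 / (-751/240).
R1 ← R1 + 7/9·R3.
R2 ← R2 + 119/72·R3.
Reading off the reduced rows gives x_1 = -5, x_2 = 2, x_3 = -1.

x_1 = -5, x_2 = 2, x_3 = -1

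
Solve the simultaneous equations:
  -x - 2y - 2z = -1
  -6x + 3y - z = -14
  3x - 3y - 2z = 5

x = 1, y = -2, z = 2

Row-reduce the augmented matrix:
R1 ← R1 / (-1).
R2 ← R2 + 6·R1.
R3 ← R3 − 3·R1.
R2 ← R2 / (15).
R1 ← R1 − 2·R2.
R3 ← R3 + 9·R2.
R3 ← R3 / (-7/5).
R1 ← R1 − 8/15·R3.
R2 ← R2 − 11/15·R3.
Reading off the reduced rows gives x = 1, y = -2, z = 2.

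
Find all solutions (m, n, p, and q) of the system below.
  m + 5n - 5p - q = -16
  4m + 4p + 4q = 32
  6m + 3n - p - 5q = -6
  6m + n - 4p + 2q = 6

Row-reduce the augmented matrix:
R2 ← R2 − 4·R1.
R3 ← R3 − 6·R1.
R4 ← R4 − 6·R1.
R2 ← R2 / (-20).
R1 ← R1 − 5·R2.
R3 ← R3 + 27·R2.
R4 ← R4 + 29·R2.
R3 ← R3 / (-17/5).
R1 ← R1 − 1·R3.
R2 ← R2 + 6/5·R3.
R4 ← R4 + 44/5·R3.
R4 ← R4 / (370/17).
R1 ← R1 + 32/17·R4.
R2 ← R2 − 52/17·R4.
R3 ← R3 − 49/17·R4.
Reading off the reduced rows gives m = 2, n = 0, p = 3, q = 3.

m = 2, n = 0, p = 3, q = 3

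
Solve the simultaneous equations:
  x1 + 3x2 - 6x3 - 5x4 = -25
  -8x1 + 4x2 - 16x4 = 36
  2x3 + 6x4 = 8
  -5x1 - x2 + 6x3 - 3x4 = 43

Row-reduce:
R2 ← R2 + 8·R1.
R4 ← R4 + 5·R1.
R2 ← R2 / (28).
R1 ← R1 − 3·R2.
R4 ← R4 − 14·R2.
R3 ← R3 / (2).
R1 ← R1 + 6/7·R3.
R2 ← R2 + 12/7·R3.
Rank is 3 with 4 unknowns, leaving x4 free.

infinitely many solutions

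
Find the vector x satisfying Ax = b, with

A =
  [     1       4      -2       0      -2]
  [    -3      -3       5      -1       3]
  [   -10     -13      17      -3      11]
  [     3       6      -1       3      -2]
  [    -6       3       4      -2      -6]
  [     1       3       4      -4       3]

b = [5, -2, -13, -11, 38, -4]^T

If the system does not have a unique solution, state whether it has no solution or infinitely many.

no solution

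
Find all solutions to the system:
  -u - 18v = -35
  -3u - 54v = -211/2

no solution

Row-reduce:
R1 ← R1 / (-1).
R2 ← R2 + 3·R1.
Row 2 reduces to 0 = -1/2, a contradiction. The system is inconsistent.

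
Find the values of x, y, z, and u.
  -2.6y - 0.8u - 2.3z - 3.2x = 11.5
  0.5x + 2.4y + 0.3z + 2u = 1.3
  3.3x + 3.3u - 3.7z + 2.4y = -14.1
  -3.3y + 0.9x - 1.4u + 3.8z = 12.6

Row-reduce the augmented matrix:
R1 ← R1 / (-16/5).
R2 ← R2 − 1/2·R1.
R3 ← R3 − 33/10·R1.
R4 ← R4 − 9/10·R1.
R2 ← R2 / (319/160).
R1 ← R1 − 13/16·R2.
R3 ← R3 + 9/32·R2.
R4 ← R4 + 129/32·R2.
R3 ← R3 / (-9698/1595).
R1 ← R1 − 237/319·R3.
R2 ← R2 + 19/638·R3.
R4 ← R4 − 19351/6380·R3.
R4 ← R4 / (1370411/387920).
R1 ← R1 + 3479/19396·R4.
R2 ← R2 − 35961/38792·R4.
R3 ← R3 + 8739/19396·R4.
Reading off the reduced rows gives x = -4, y = -4, z = 3, u = 6.

x = -4, y = -4, z = 3, u = 6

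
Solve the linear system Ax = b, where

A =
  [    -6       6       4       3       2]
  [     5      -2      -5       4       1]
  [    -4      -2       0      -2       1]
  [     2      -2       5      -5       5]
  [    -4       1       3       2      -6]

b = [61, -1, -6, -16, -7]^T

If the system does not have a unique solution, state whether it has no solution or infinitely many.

x_1 = -2, x_2 = 6, x_3 = -1, x_4 = 3, x_5 = 4

Row-reduce the augmented matrix:
R1 ← R1 / (-6).
R2 ← R2 − 5·R1.
R3 ← R3 + 4·R1.
R4 ← R4 − 2·R1.
R5 ← R5 + 4·R1.
R2 ← R2 / (3).
R1 ← R1 + 1·R2.
R3 ← R3 + 6·R2.
R5 ← R5 + 3·R2.
R3 ← R3 / (-6).
R1 ← R1 + 11/9·R3.
R2 ← R2 + 5/9·R3.
R4 ← R4 − 19/3·R3.
R5 ← R5 + 4/3·R3.
R4 ← R4 / (11/2).
R1 ← R1 + 1/6·R4.
R2 ← R2 − 4/3·R4.
R3 ← R3 + 3/2·R4.
R5 ← R5 − 9/2·R4.
R5 ← R5 / (-2917/198).
R1 ← R1 + 13/99·R5.
R2 ← R2 + 49/22·R5.
R3 ← R3 − 71/33·R5.
R4 ← R4 − 197/99·R5.
Reading off the reduced rows gives x_1 = -2, x_2 = 6, x_3 = -1, x_4 = 3, x_5 = 4.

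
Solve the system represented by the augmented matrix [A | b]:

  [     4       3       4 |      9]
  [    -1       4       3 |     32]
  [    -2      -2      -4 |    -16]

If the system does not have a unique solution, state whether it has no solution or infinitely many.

Row-reduce the augmented matrix:
R1 ← R1 / (4).
R2 ← R2 + 1·R1.
R3 ← R3 + 2·R1.
R2 ← R2 / (19/4).
R1 ← R1 − 3/4·R2.
R3 ← R3 + 1/2·R2.
R3 ← R3 / (-30/19).
R1 ← R1 − 7/19·R3.
R2 ← R2 − 16/19·R3.
Reading off the reduced rows gives x_1 = -5, x_2 = 3, x_3 = 5.

x_1 = -5, x_2 = 3, x_3 = 5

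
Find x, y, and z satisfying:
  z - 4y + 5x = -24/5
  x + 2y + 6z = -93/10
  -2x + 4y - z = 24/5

x = 0, y = 3/4, z = -9/5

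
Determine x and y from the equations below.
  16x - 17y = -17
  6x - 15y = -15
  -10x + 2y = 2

Row-reduce the augmented matrix:
R1 ← R1 / (16).
R2 ← R2 − 6·R1.
R3 ← R3 + 10·R1.
R2 ← R2 / (-69/8).
R1 ← R1 + 17/16·R2.
R3 ← R3 + 69/8·R2.
R3 reduces to 0 = 0, so the extra equation is consistent.
Reading off the reduced rows gives x = 0, y = 1.

x = 0, y = 1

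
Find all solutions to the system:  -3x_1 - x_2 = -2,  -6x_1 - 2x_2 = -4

Row-reduce:
R1 ← R1 / (-3).
R2 ← R2 + 6·R1.
Rank is 1 with 2 unknowns, leaving x_2 free.

infinitely many solutions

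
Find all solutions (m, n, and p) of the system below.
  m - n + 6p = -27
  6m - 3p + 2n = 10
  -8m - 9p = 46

Row-reduce:
R2 ← R2 − 6·R1.
R3 ← R3 + 8·R1.
R2 ← R2 / (8).
R1 ← R1 + 1·R2.
R3 ← R3 + 8·R2.
Row 3 reduces to 0 = 2, a contradiction. The system is inconsistent.

no solution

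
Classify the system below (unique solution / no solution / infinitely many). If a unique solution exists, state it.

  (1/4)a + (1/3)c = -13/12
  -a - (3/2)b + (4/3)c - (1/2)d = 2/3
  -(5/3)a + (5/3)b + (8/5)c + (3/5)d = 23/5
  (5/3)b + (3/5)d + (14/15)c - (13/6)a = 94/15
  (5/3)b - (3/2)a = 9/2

Row-reduce:
R1 ← R1 / (1/4).
R2 ← R2 + 1·R1.
R3 ← R3 + 5/3·R1.
R4 ← R4 + 13/6·R1.
R5 ← R5 + 3/2·R1.
R2 ← R2 / (-3/2).
R3 ← R3 − 5/3·R2.
R4 ← R4 − 5/3·R2.
R5 ← R5 − 5/3·R2.
R3 ← R3 / (916/135).
R1 ← R1 − 4/3·R3.
R2 ← R2 + 16/9·R3.
R4 ← R4 − 916/135·R3.
R5 ← R5 − 134/27·R3.
Swap R4 and R5.
R4 ← R4 / (-404/687).
R1 ← R1 + 2/229·R4.
R2 ← R2 − 79/229·R4.
R3 ← R3 − 3/458·R4.
Row 5 reduces to 0 = -1/2, a contradiction. The system is inconsistent.

no solution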